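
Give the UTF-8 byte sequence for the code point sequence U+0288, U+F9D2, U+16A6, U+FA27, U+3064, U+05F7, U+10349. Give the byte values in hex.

CA 88 EF A7 92 E1 9A A6 EF A8 A7 E3 81 A4 D7 B7 F0 90 8D 89

U+0288: 2-byte form → CA 88.
U+F9D2: 3-byte form → EF A7 92.
U+16A6: 3-byte form → E1 9A A6.
U+FA27: 3-byte form → EF A8 A7.
U+3064: 3-byte form → E3 81 A4.
U+05F7: 2-byte form → D7 B7.
U+10349: 4-byte form → F0 90 8D 89.
Concatenated (20 bytes): CA 88 EF A7 92 E1 9A A6 EF A8 A7 E3 81 A4 D7 B7 F0 90 8D 89.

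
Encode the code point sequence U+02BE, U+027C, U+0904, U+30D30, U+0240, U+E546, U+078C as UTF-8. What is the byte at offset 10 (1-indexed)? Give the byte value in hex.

0xB4

1-indexed offset 10 is 0-indexed offset 9.
U+02BE → 2-byte form CA BE at offsets 0–1.
U+027C → 2-byte form C9 BC at offsets 2–3.
U+0904 → 3-byte form E0 A4 84 at offsets 4–6.
U+30D30 → 4-byte form F0 B0 B4 B0 at offsets 7–10.
Offset 9 falls in char 4's range; it's byte 3 of F0 B0 B4 B0 = 0xB4.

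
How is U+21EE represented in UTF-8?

U+21EE = 0x21EE = 8686 decimal. In range U+0800–U+FFFF → 3-byte form: 1110xxxx 10xxxxxx 10xxxxxx.
Binary (16 bits): 0010000111101110.
Split 4+6+6: 0010 | 000111 | 101110.
Byte 1: 11100010 = 0xE2.
Byte 2: 10000111 = 0x87.
Byte 3: 10101110 = 0xAE.

E2 87 AE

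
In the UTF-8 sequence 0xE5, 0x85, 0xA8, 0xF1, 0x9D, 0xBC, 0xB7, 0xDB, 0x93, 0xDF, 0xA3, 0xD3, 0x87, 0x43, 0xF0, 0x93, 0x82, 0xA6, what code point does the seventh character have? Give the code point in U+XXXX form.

U+130A6

Offset 0: leading byte 0xE5 = 11100101 → 3-byte char #1 = E5 85 A8.
Offset 3: leading byte 0xF1 = 11110001 → 4-byte char #2 = F1 9D BC B7.
Offset 7: leading byte 0xDB = 11011011 → 2-byte char #3 = DB 93.
Offset 9: leading byte 0xDF = 11011111 → 2-byte char #4 = DF A3.
Offset 11: leading byte 0xD3 = 11010011 → 2-byte char #5 = D3 87.
Offset 13: leading byte 0x43 = 01000011 → 1-byte char #6 = 43.
Offset 14: leading byte 0xF0 = 11110000 → 4-byte char #7 = F0 93 82 A6.
Leading byte 0xF0 = 11110000 matches 11110xxx → 4-byte sequence.
Byte 1: 0xF0 = 11110000, payload 000 (3 bits).
Byte 2: 0x93 = 10010011 (10xxxxxx ✓), payload 010011.
Byte 3: 0x82 = 10000010 (10xxxxxx ✓), payload 000010.
Byte 4: 0xA6 = 10100110 (10xxxxxx ✓), payload 100110.
Concatenate: 000010011000010100110 = 0x130A6 (21 bits → U+130A6).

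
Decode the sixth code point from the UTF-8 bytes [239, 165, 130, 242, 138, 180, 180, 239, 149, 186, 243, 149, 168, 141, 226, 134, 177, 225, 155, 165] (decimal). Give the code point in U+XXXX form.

Offset 0: leading byte 0xEF = 11101111 → 3-byte char #1 = EF A5 82.
Offset 3: leading byte 0xF2 = 11110010 → 4-byte char #2 = F2 8A B4 B4.
Offset 7: leading byte 0xEF = 11101111 → 3-byte char #3 = EF 95 BA.
Offset 10: leading byte 0xF3 = 11110011 → 4-byte char #4 = F3 95 A8 8D.
Offset 14: leading byte 0xE2 = 11100010 → 3-byte char #5 = E2 86 B1.
Offset 17: leading byte 0xE1 = 11100001 → 3-byte char #6 = E1 9B A5.
Leading byte 0xE1 = 11100001 matches 1110xxxx → 3-byte sequence.
Byte 1: 0xE1 = 11100001, payload 0001 (4 bits).
Byte 2: 0x9B = 10011011 (10xxxxxx ✓), payload 011011.
Byte 3: 0xA5 = 10100101 (10xxxxxx ✓), payload 100101.
Concatenate: 0001011011100101 = 0x16E5 (16 bits → U+16E5).

U+16E5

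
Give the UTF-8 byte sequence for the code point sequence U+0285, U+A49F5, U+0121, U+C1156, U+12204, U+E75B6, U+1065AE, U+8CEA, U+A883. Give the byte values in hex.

CA 85 F2 A4 A7 B5 C4 A1 F3 81 85 96 F0 92 88 84 F3 A7 96 B6 F4 86 96 AE E8 B3 AA EA A2 83

U+0285: 2-byte form → CA 85.
U+A49F5: 4-byte form → F2 A4 A7 B5.
U+0121: 2-byte form → C4 A1.
U+C1156: 4-byte form → F3 81 85 96.
U+12204: 4-byte form → F0 92 88 84.
U+E75B6: 4-byte form → F3 A7 96 B6.
U+1065AE: 4-byte form → F4 86 96 AE.
U+8CEA: 3-byte form → E8 B3 AA.
U+A883: 3-byte form → EA A2 83.
Concatenated (30 bytes): CA 85 F2 A4 A7 B5 C4 A1 F3 81 85 96 F0 92 88 84 F3 A7 96 B6 F4 86 96 AE E8 B3 AA EA A2 83.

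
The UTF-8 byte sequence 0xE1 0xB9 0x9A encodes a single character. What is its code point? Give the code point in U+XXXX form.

U+1E5A

Leading byte 0xE1 = 11100001 matches 1110xxxx → 3-byte sequence.
Byte 1: 0xE1 = 11100001, payload 0001 (4 bits).
Byte 2: 0xB9 = 10111001 (10xxxxxx ✓), payload 111001.
Byte 3: 0x9A = 10011010 (10xxxxxx ✓), payload 011010.
Concatenate: 0001111001011010 = 0x1E5A (16 bits → U+1E5A).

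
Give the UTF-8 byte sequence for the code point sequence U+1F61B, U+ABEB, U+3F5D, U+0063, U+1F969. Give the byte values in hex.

F0 9F 98 9B EA AF AB E3 BD 9D 63 F0 9F A5 A9

U+1F61B: 4-byte form → F0 9F 98 9B.
U+ABEB: 3-byte form → EA AF AB.
U+3F5D: 3-byte form → E3 BD 9D.
U+0063: 1-byte form → 63.
U+1F969: 4-byte form → F0 9F A5 A9.
Concatenated (15 bytes): F0 9F 98 9B EA AF AB E3 BD 9D 63 F0 9F A5 A9.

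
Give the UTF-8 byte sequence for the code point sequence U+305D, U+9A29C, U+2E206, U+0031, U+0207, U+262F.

E3 81 9D F2 9A 8A 9C F0 AE 88 86 31 C8 87 E2 98 AF

U+305D: 3-byte form → E3 81 9D.
U+9A29C: 4-byte form → F2 9A 8A 9C.
U+2E206: 4-byte form → F0 AE 88 86.
U+0031: 1-byte form → 31.
U+0207: 2-byte form → C8 87.
U+262F: 3-byte form → E2 98 AF.
Concatenated (17 bytes): E3 81 9D F2 9A 8A 9C F0 AE 88 86 31 C8 87 E2 98 AF.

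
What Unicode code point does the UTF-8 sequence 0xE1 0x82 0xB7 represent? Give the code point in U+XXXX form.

Leading byte 0xE1 = 11100001 matches 1110xxxx → 3-byte sequence.
Byte 1: 0xE1 = 11100001, payload 0001 (4 bits).
Byte 2: 0x82 = 10000010 (10xxxxxx ✓), payload 000010.
Byte 3: 0xB7 = 10110111 (10xxxxxx ✓), payload 110111.
Concatenate: 0001000010110111 = 0x10B7 (16 bits → U+10B7).

U+10B7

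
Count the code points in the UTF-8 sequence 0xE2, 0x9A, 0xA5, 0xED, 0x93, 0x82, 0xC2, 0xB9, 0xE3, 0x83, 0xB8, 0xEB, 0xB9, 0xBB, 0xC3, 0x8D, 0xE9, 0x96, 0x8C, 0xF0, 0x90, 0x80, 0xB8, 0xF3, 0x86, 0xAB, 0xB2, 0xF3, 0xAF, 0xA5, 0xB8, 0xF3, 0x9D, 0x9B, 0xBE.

11

Byte at offset 0: 0xE2 = 11100010 → 3-byte char (#1). Advance 3.
Byte at offset 3: 0xED = 11101101 → 3-byte char (#2). Advance 3.
Byte at offset 6: 0xC2 = 11000010 → 2-byte char (#3). Advance 2.
Byte at offset 8: 0xE3 = 11100011 → 3-byte char (#4). Advance 3.
Byte at offset 11: 0xEB = 11101011 → 3-byte char (#5). Advance 3.
Byte at offset 14: 0xC3 = 11000011 → 2-byte char (#6). Advance 2.
Byte at offset 16: 0xE9 = 11101001 → 3-byte char (#7). Advance 3.
Byte at offset 19: 0xF0 = 11110000 → 4-byte char (#8). Advance 4.
Byte at offset 23: 0xF3 = 11110011 → 4-byte char (#9). Advance 4.
Byte at offset 27: 0xF3 = 11110011 → 4-byte char (#10). Advance 4.
Byte at offset 31: 0xF3 = 11110011 → 4-byte char (#11). Advance 4.
Reached end at offset 35 after 11 code points.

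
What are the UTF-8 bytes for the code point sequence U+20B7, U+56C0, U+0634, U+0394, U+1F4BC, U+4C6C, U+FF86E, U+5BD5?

E2 82 B7 E5 9B 80 D8 B4 CE 94 F0 9F 92 BC E4 B1 AC F3 BF A1 AE E5 AF 95

U+20B7: 3-byte form → E2 82 B7.
U+56C0: 3-byte form → E5 9B 80.
U+0634: 2-byte form → D8 B4.
U+0394: 2-byte form → CE 94.
U+1F4BC: 4-byte form → F0 9F 92 BC.
U+4C6C: 3-byte form → E4 B1 AC.
U+FF86E: 4-byte form → F3 BF A1 AE.
U+5BD5: 3-byte form → E5 AF 95.
Concatenated (24 bytes): E2 82 B7 E5 9B 80 D8 B4 CE 94 F0 9F 92 BC E4 B1 AC F3 BF A1 AE E5 AF 95.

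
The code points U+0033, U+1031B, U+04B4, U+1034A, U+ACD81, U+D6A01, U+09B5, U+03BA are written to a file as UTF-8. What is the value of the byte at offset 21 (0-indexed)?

U+0033 → 1-byte form 33 at offsets 0–0.
U+1031B → 4-byte form F0 90 8C 9B at offsets 1–4.
U+04B4 → 2-byte form D2 B4 at offsets 5–6.
U+1034A → 4-byte form F0 90 8D 8A at offsets 7–10.
U+ACD81 → 4-byte form F2 AC B6 81 at offsets 11–14.
U+D6A01 → 4-byte form F3 96 A8 81 at offsets 15–18.
U+09B5 → 3-byte form E0 A6 B5 at offsets 19–21.
Offset 21 falls in char 7's range; it's byte 3 of E0 A6 B5 = 0xB5.

0xB5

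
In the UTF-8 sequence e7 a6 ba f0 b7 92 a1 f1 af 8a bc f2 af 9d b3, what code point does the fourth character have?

Offset 0: leading byte 0xE7 = 11100111 → 3-byte char #1 = E7 A6 BA.
Offset 3: leading byte 0xF0 = 11110000 → 4-byte char #2 = F0 B7 92 A1.
Offset 7: leading byte 0xF1 = 11110001 → 4-byte char #3 = F1 AF 8A BC.
Offset 11: leading byte 0xF2 = 11110010 → 4-byte char #4 = F2 AF 9D B3.
Leading byte 0xF2 = 11110010 matches 11110xxx → 4-byte sequence.
Byte 1: 0xF2 = 11110010, payload 010 (3 bits).
Byte 2: 0xAF = 10101111 (10xxxxxx ✓), payload 101111.
Byte 3: 0x9D = 10011101 (10xxxxxx ✓), payload 011101.
Byte 4: 0xB3 = 10110011 (10xxxxxx ✓), payload 110011.
Concatenate: 010101111011101110011 = 0xAF773 (21 bits → U+AF773).

U+AF773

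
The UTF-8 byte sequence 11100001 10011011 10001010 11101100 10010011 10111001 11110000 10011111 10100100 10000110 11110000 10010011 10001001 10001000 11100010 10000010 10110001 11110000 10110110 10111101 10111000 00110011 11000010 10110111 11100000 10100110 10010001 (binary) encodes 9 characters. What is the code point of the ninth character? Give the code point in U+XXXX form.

Offset 0: leading byte 0xE1 = 11100001 → 3-byte char #1 = E1 9B 8A.
Offset 3: leading byte 0xEC = 11101100 → 3-byte char #2 = EC 93 B9.
Offset 6: leading byte 0xF0 = 11110000 → 4-byte char #3 = F0 9F A4 86.
Offset 10: leading byte 0xF0 = 11110000 → 4-byte char #4 = F0 93 89 88.
Offset 14: leading byte 0xE2 = 11100010 → 3-byte char #5 = E2 82 B1.
Offset 17: leading byte 0xF0 = 11110000 → 4-byte char #6 = F0 B6 BD B8.
Offset 21: leading byte 0x33 = 00110011 → 1-byte char #7 = 33.
Offset 22: leading byte 0xC2 = 11000010 → 2-byte char #8 = C2 B7.
Offset 24: leading byte 0xE0 = 11100000 → 3-byte char #9 = E0 A6 91.
Leading byte 0xE0 = 11100000 matches 1110xxxx → 3-byte sequence.
Byte 1: 0xE0 = 11100000, payload 0000 (4 bits).
Byte 2: 0xA6 = 10100110 (10xxxxxx ✓), payload 100110.
Byte 3: 0x91 = 10010001 (10xxxxxx ✓), payload 010001.
Concatenate: 0000100110010001 = 0x991 (16 bits → U+0991).

U+0991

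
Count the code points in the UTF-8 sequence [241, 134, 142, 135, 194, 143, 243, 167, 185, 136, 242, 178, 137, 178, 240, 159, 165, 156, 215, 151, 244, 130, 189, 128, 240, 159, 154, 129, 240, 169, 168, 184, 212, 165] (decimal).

10

Byte at offset 0: 0xF1 = 11110001 → 4-byte char (#1). Advance 4.
Byte at offset 4: 0xC2 = 11000010 → 2-byte char (#2). Advance 2.
Byte at offset 6: 0xF3 = 11110011 → 4-byte char (#3). Advance 4.
Byte at offset 10: 0xF2 = 11110010 → 4-byte char (#4). Advance 4.
Byte at offset 14: 0xF0 = 11110000 → 4-byte char (#5). Advance 4.
Byte at offset 18: 0xD7 = 11010111 → 2-byte char (#6). Advance 2.
Byte at offset 20: 0xF4 = 11110100 → 4-byte char (#7). Advance 4.
Byte at offset 24: 0xF0 = 11110000 → 4-byte char (#8). Advance 4.
Byte at offset 28: 0xF0 = 11110000 → 4-byte char (#9). Advance 4.
Byte at offset 32: 0xD4 = 11010100 → 2-byte char (#10). Advance 2.
Reached end at offset 34 after 10 code points.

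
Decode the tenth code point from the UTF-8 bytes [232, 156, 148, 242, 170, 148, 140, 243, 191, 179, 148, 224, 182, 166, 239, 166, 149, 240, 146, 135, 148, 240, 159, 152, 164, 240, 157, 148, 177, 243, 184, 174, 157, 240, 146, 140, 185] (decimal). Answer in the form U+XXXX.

U+12339

Offset 0: leading byte 0xE8 = 11101000 → 3-byte char #1 = E8 9C 94.
Offset 3: leading byte 0xF2 = 11110010 → 4-byte char #2 = F2 AA 94 8C.
Offset 7: leading byte 0xF3 = 11110011 → 4-byte char #3 = F3 BF B3 94.
Offset 11: leading byte 0xE0 = 11100000 → 3-byte char #4 = E0 B6 A6.
Offset 14: leading byte 0xEF = 11101111 → 3-byte char #5 = EF A6 95.
Offset 17: leading byte 0xF0 = 11110000 → 4-byte char #6 = F0 92 87 94.
Offset 21: leading byte 0xF0 = 11110000 → 4-byte char #7 = F0 9F 98 A4.
Offset 25: leading byte 0xF0 = 11110000 → 4-byte char #8 = F0 9D 94 B1.
Offset 29: leading byte 0xF3 = 11110011 → 4-byte char #9 = F3 B8 AE 9D.
Offset 33: leading byte 0xF0 = 11110000 → 4-byte char #10 = F0 92 8C B9.
Leading byte 0xF0 = 11110000 matches 11110xxx → 4-byte sequence.
Byte 1: 0xF0 = 11110000, payload 000 (3 bits).
Byte 2: 0x92 = 10010010 (10xxxxxx ✓), payload 010010.
Byte 3: 0x8C = 10001100 (10xxxxxx ✓), payload 001100.
Byte 4: 0xB9 = 10111001 (10xxxxxx ✓), payload 111001.
Concatenate: 000010010001100111001 = 0x12339 (21 bits → U+12339).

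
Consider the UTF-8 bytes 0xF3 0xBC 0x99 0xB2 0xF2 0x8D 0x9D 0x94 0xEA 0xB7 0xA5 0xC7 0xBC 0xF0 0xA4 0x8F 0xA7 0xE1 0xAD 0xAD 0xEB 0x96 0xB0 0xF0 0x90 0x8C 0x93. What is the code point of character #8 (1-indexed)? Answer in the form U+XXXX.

Offset 0: leading byte 0xF3 = 11110011 → 4-byte char #1 = F3 BC 99 B2.
Offset 4: leading byte 0xF2 = 11110010 → 4-byte char #2 = F2 8D 9D 94.
Offset 8: leading byte 0xEA = 11101010 → 3-byte char #3 = EA B7 A5.
Offset 11: leading byte 0xC7 = 11000111 → 2-byte char #4 = C7 BC.
Offset 13: leading byte 0xF0 = 11110000 → 4-byte char #5 = F0 A4 8F A7.
Offset 17: leading byte 0xE1 = 11100001 → 3-byte char #6 = E1 AD AD.
Offset 20: leading byte 0xEB = 11101011 → 3-byte char #7 = EB 96 B0.
Offset 23: leading byte 0xF0 = 11110000 → 4-byte char #8 = F0 90 8C 93.
Leading byte 0xF0 = 11110000 matches 11110xxx → 4-byte sequence.
Byte 1: 0xF0 = 11110000, payload 000 (3 bits).
Byte 2: 0x90 = 10010000 (10xxxxxx ✓), payload 010000.
Byte 3: 0x8C = 10001100 (10xxxxxx ✓), payload 001100.
Byte 4: 0x93 = 10010011 (10xxxxxx ✓), payload 010011.
Concatenate: 000010000001100010011 = 0x10313 (21 bits → U+10313).

U+10313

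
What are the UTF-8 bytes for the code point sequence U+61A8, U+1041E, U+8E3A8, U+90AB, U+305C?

U+61A8: 3-byte form → E6 86 A8.
U+1041E: 4-byte form → F0 90 90 9E.
U+8E3A8: 4-byte form → F2 8E 8E A8.
U+90AB: 3-byte form → E9 82 AB.
U+305C: 3-byte form → E3 81 9C.
Concatenated (17 bytes): E6 86 A8 F0 90 90 9E F2 8E 8E A8 E9 82 AB E3 81 9C.

E6 86 A8 F0 90 90 9E F2 8E 8E A8 E9 82 AB E3 81 9C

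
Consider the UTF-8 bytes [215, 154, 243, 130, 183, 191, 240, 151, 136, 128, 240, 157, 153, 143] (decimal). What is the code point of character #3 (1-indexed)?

U+17200

Offset 0: leading byte 0xD7 = 11010111 → 2-byte char #1 = D7 9A.
Offset 2: leading byte 0xF3 = 11110011 → 4-byte char #2 = F3 82 B7 BF.
Offset 6: leading byte 0xF0 = 11110000 → 4-byte char #3 = F0 97 88 80.
Leading byte 0xF0 = 11110000 matches 11110xxx → 4-byte sequence.
Byte 1: 0xF0 = 11110000, payload 000 (3 bits).
Byte 2: 0x97 = 10010111 (10xxxxxx ✓), payload 010111.
Byte 3: 0x88 = 10001000 (10xxxxxx ✓), payload 001000.
Byte 4: 0x80 = 10000000 (10xxxxxx ✓), payload 000000.
Concatenate: 000010111001000000000 = 0x17200 (21 bits → U+17200).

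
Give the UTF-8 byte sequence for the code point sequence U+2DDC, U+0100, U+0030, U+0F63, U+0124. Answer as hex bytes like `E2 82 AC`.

E2 B7 9C C4 80 30 E0 BD A3 C4 A4

U+2DDC: 3-byte form → E2 B7 9C.
U+0100: 2-byte form → C4 80.
U+0030: 1-byte form → 30.
U+0F63: 3-byte form → E0 BD A3.
U+0124: 2-byte form → C4 A4.
Concatenated (11 bytes): E2 B7 9C C4 80 30 E0 BD A3 C4 A4.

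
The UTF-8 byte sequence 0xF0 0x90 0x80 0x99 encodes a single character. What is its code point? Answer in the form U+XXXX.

Leading byte 0xF0 = 11110000 matches 11110xxx → 4-byte sequence.
Byte 1: 0xF0 = 11110000, payload 000 (3 bits).
Byte 2: 0x90 = 10010000 (10xxxxxx ✓), payload 010000.
Byte 3: 0x80 = 10000000 (10xxxxxx ✓), payload 000000.
Byte 4: 0x99 = 10011001 (10xxxxxx ✓), payload 011001.
Concatenate: 000010000000000011001 = 0x10019 (21 bits → U+10019).

U+10019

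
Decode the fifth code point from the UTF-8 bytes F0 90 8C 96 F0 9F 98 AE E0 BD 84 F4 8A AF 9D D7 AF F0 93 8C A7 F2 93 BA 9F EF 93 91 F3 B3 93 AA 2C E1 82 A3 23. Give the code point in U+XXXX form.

Offset 0: leading byte 0xF0 = 11110000 → 4-byte char #1 = F0 90 8C 96.
Offset 4: leading byte 0xF0 = 11110000 → 4-byte char #2 = F0 9F 98 AE.
Offset 8: leading byte 0xE0 = 11100000 → 3-byte char #3 = E0 BD 84.
Offset 11: leading byte 0xF4 = 11110100 → 4-byte char #4 = F4 8A AF 9D.
Offset 15: leading byte 0xD7 = 11010111 → 2-byte char #5 = D7 AF.
Leading byte 0xD7 = 11010111 matches 110xxxxx → 2-byte sequence.
Byte 1: 0xD7 = 11010111, payload 10111 (5 bits).
Byte 2: 0xAF = 10101111 (10xxxxxx ✓), payload 101111.
Concatenate: 10111101111 = 0x5EF (11 bits → U+05EF).

U+05EF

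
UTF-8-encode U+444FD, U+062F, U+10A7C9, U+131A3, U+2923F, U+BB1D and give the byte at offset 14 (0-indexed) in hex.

U+444FD → 4-byte form F1 84 93 BD at offsets 0–3.
U+062F → 2-byte form D8 AF at offsets 4–5.
U+10A7C9 → 4-byte form F4 8A 9F 89 at offsets 6–9.
U+131A3 → 4-byte form F0 93 86 A3 at offsets 10–13.
U+2923F → 4-byte form F0 A9 88 BF at offsets 14–17.
Offset 14 falls in char 5's range; it's byte 1 of F0 A9 88 BF = 0xF0.

0xF0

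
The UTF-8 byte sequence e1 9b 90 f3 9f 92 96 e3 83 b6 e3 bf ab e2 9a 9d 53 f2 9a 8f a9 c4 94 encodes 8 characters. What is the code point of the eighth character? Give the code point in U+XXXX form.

U+0114

Offset 0: leading byte 0xE1 = 11100001 → 3-byte char #1 = E1 9B 90.
Offset 3: leading byte 0xF3 = 11110011 → 4-byte char #2 = F3 9F 92 96.
Offset 7: leading byte 0xE3 = 11100011 → 3-byte char #3 = E3 83 B6.
Offset 10: leading byte 0xE3 = 11100011 → 3-byte char #4 = E3 BF AB.
Offset 13: leading byte 0xE2 = 11100010 → 3-byte char #5 = E2 9A 9D.
Offset 16: leading byte 0x53 = 01010011 → 1-byte char #6 = 53.
Offset 17: leading byte 0xF2 = 11110010 → 4-byte char #7 = F2 9A 8F A9.
Offset 21: leading byte 0xC4 = 11000100 → 2-byte char #8 = C4 94.
Leading byte 0xC4 = 11000100 matches 110xxxxx → 2-byte sequence.
Byte 1: 0xC4 = 11000100, payload 00100 (5 bits).
Byte 2: 0x94 = 10010100 (10xxxxxx ✓), payload 010100.
Concatenate: 00100010100 = 0x114 (11 bits → U+0114).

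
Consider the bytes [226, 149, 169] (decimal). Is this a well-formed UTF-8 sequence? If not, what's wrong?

valid

Leading byte 0xE2 = 11100010 → 3-byte form.
Continuation bytes 0x95=10010101, 0xA9=10101001 all match 10xxxxxx.
Decoded value 0x2569 is ≥ 0x800 (shortest form) and not a surrogate.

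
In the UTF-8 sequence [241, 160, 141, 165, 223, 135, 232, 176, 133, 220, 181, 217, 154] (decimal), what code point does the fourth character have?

Offset 0: leading byte 0xF1 = 11110001 → 4-byte char #1 = F1 A0 8D A5.
Offset 4: leading byte 0xDF = 11011111 → 2-byte char #2 = DF 87.
Offset 6: leading byte 0xE8 = 11101000 → 3-byte char #3 = E8 B0 85.
Offset 9: leading byte 0xDC = 11011100 → 2-byte char #4 = DC B5.
Leading byte 0xDC = 11011100 matches 110xxxxx → 2-byte sequence.
Byte 1: 0xDC = 11011100, payload 11100 (5 bits).
Byte 2: 0xB5 = 10110101 (10xxxxxx ✓), payload 110101.
Concatenate: 11100110101 = 0x735 (11 bits → U+0735).

U+0735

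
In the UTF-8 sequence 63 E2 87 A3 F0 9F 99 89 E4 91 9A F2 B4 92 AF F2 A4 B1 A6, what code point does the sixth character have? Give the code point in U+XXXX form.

Offset 0: leading byte 0x63 = 01100011 → 1-byte char #1 = 63.
Offset 1: leading byte 0xE2 = 11100010 → 3-byte char #2 = E2 87 A3.
Offset 4: leading byte 0xF0 = 11110000 → 4-byte char #3 = F0 9F 99 89.
Offset 8: leading byte 0xE4 = 11100100 → 3-byte char #4 = E4 91 9A.
Offset 11: leading byte 0xF2 = 11110010 → 4-byte char #5 = F2 B4 92 AF.
Offset 15: leading byte 0xF2 = 11110010 → 4-byte char #6 = F2 A4 B1 A6.
Leading byte 0xF2 = 11110010 matches 11110xxx → 4-byte sequence.
Byte 1: 0xF2 = 11110010, payload 010 (3 bits).
Byte 2: 0xA4 = 10100100 (10xxxxxx ✓), payload 100100.
Byte 3: 0xB1 = 10110001 (10xxxxxx ✓), payload 110001.
Byte 4: 0xA6 = 10100110 (10xxxxxx ✓), payload 100110.
Concatenate: 010100100110001100110 = 0xA4C66 (21 bits → U+A4C66).

U+A4C66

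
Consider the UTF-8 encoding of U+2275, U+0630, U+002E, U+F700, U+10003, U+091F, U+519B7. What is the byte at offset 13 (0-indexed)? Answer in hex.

0xE0

U+2275 → 3-byte form E2 89 B5 at offsets 0–2.
U+0630 → 2-byte form D8 B0 at offsets 3–4.
U+002E → 1-byte form 2E at offsets 5–5.
U+F700 → 3-byte form EF 9C 80 at offsets 6–8.
U+10003 → 4-byte form F0 90 80 83 at offsets 9–12.
U+091F → 3-byte form E0 A4 9F at offsets 13–15.
Offset 13 falls in char 6's range; it's byte 1 of E0 A4 9F = 0xE0.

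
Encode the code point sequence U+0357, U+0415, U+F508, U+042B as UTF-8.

U+0357: 2-byte form → CD 97.
U+0415: 2-byte form → D0 95.
U+F508: 3-byte form → EF 94 88.
U+042B: 2-byte form → D0 AB.
Concatenated (9 bytes): CD 97 D0 95 EF 94 88 D0 AB.

CD 97 D0 95 EF 94 88 D0 AB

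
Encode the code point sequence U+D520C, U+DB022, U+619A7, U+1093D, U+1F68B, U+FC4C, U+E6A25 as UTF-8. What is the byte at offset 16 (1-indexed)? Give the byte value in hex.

0xBD

1-indexed offset 16 is 0-indexed offset 15.
U+D520C → 4-byte form F3 95 88 8C at offsets 0–3.
U+DB022 → 4-byte form F3 9B 80 A2 at offsets 4–7.
U+619A7 → 4-byte form F1 A1 A6 A7 at offsets 8–11.
U+1093D → 4-byte form F0 90 A4 BD at offsets 12–15.
Offset 15 falls in char 4's range; it's byte 4 of F0 90 A4 BD = 0xBD.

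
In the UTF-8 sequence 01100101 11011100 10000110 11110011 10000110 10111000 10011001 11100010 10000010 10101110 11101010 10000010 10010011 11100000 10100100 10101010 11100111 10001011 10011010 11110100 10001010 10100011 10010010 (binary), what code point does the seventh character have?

Offset 0: leading byte 0x65 = 01100101 → 1-byte char #1 = 65.
Offset 1: leading byte 0xDC = 11011100 → 2-byte char #2 = DC 86.
Offset 3: leading byte 0xF3 = 11110011 → 4-byte char #3 = F3 86 B8 99.
Offset 7: leading byte 0xE2 = 11100010 → 3-byte char #4 = E2 82 AE.
Offset 10: leading byte 0xEA = 11101010 → 3-byte char #5 = EA 82 93.
Offset 13: leading byte 0xE0 = 11100000 → 3-byte char #6 = E0 A4 AA.
Offset 16: leading byte 0xE7 = 11100111 → 3-byte char #7 = E7 8B 9A.
Leading byte 0xE7 = 11100111 matches 1110xxxx → 3-byte sequence.
Byte 1: 0xE7 = 11100111, payload 0111 (4 bits).
Byte 2: 0x8B = 10001011 (10xxxxxx ✓), payload 001011.
Byte 3: 0x9A = 10011010 (10xxxxxx ✓), payload 011010.
Concatenate: 0111001011011010 = 0x72DA (16 bits → U+72DA).

U+72DA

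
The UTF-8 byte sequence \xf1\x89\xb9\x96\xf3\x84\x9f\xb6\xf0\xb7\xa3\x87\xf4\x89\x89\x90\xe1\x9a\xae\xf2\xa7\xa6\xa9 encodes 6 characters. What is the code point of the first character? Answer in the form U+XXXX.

Offset 0: leading byte 0xF1 = 11110001 → 4-byte char #1 = F1 89 B9 96.
Leading byte 0xF1 = 11110001 matches 11110xxx → 4-byte sequence.
Byte 1: 0xF1 = 11110001, payload 001 (3 bits).
Byte 2: 0x89 = 10001001 (10xxxxxx ✓), payload 001001.
Byte 3: 0xB9 = 10111001 (10xxxxxx ✓), payload 111001.
Byte 4: 0x96 = 10010110 (10xxxxxx ✓), payload 010110.
Concatenate: 001001001111001010110 = 0x49E56 (21 bits → U+49E56).

U+49E56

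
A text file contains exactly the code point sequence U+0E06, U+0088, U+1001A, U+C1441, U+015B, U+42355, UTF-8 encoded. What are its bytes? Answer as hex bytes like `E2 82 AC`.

E0 B8 86 C2 88 F0 90 80 9A F3 81 91 81 C5 9B F1 82 8D 95

U+0E06: 3-byte form → E0 B8 86.
U+0088: 2-byte form → C2 88.
U+1001A: 4-byte form → F0 90 80 9A.
U+C1441: 4-byte form → F3 81 91 81.
U+015B: 2-byte form → C5 9B.
U+42355: 4-byte form → F1 82 8D 95.
Concatenated (19 bytes): E0 B8 86 C2 88 F0 90 80 9A F3 81 91 81 C5 9B F1 82 8D 95.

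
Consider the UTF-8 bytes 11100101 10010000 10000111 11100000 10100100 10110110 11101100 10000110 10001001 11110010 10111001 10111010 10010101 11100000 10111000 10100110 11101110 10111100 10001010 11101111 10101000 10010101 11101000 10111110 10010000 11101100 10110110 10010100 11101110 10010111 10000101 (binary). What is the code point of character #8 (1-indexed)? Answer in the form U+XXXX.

U+8F90

Offset 0: leading byte 0xE5 = 11100101 → 3-byte char #1 = E5 90 87.
Offset 3: leading byte 0xE0 = 11100000 → 3-byte char #2 = E0 A4 B6.
Offset 6: leading byte 0xEC = 11101100 → 3-byte char #3 = EC 86 89.
Offset 9: leading byte 0xF2 = 11110010 → 4-byte char #4 = F2 B9 BA 95.
Offset 13: leading byte 0xE0 = 11100000 → 3-byte char #5 = E0 B8 A6.
Offset 16: leading byte 0xEE = 11101110 → 3-byte char #6 = EE BC 8A.
Offset 19: leading byte 0xEF = 11101111 → 3-byte char #7 = EF A8 95.
Offset 22: leading byte 0xE8 = 11101000 → 3-byte char #8 = E8 BE 90.
Leading byte 0xE8 = 11101000 matches 1110xxxx → 3-byte sequence.
Byte 1: 0xE8 = 11101000, payload 1000 (4 bits).
Byte 2: 0xBE = 10111110 (10xxxxxx ✓), payload 111110.
Byte 3: 0x90 = 10010000 (10xxxxxx ✓), payload 010000.
Concatenate: 1000111110010000 = 0x8F90 (16 bits → U+8F90).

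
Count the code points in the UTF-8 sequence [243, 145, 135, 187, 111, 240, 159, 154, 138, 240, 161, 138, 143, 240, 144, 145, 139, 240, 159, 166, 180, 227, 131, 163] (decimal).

Byte at offset 0: 0xF3 = 11110011 → 4-byte char (#1). Advance 4.
Byte at offset 4: 0x6F = 01101111 → 1-byte char (#2). Advance 1.
Byte at offset 5: 0xF0 = 11110000 → 4-byte char (#3). Advance 4.
Byte at offset 9: 0xF0 = 11110000 → 4-byte char (#4). Advance 4.
Byte at offset 13: 0xF0 = 11110000 → 4-byte char (#5). Advance 4.
Byte at offset 17: 0xF0 = 11110000 → 4-byte char (#6). Advance 4.
Byte at offset 21: 0xE3 = 11100011 → 3-byte char (#7). Advance 3.
Reached end at offset 24 after 7 code points.

7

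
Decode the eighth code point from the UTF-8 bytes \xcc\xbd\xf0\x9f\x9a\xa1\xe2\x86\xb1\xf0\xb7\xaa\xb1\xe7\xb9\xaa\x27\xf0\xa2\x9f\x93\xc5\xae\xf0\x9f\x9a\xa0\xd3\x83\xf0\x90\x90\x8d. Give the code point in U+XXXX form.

U+016E

Offset 0: leading byte 0xCC = 11001100 → 2-byte char #1 = CC BD.
Offset 2: leading byte 0xF0 = 11110000 → 4-byte char #2 = F0 9F 9A A1.
Offset 6: leading byte 0xE2 = 11100010 → 3-byte char #3 = E2 86 B1.
Offset 9: leading byte 0xF0 = 11110000 → 4-byte char #4 = F0 B7 AA B1.
Offset 13: leading byte 0xE7 = 11100111 → 3-byte char #5 = E7 B9 AA.
Offset 16: leading byte 0x27 = 00100111 → 1-byte char #6 = 27.
Offset 17: leading byte 0xF0 = 11110000 → 4-byte char #7 = F0 A2 9F 93.
Offset 21: leading byte 0xC5 = 11000101 → 2-byte char #8 = C5 AE.
Leading byte 0xC5 = 11000101 matches 110xxxxx → 2-byte sequence.
Byte 1: 0xC5 = 11000101, payload 00101 (5 bits).
Byte 2: 0xAE = 10101110 (10xxxxxx ✓), payload 101110.
Concatenate: 00101101110 = 0x16E (11 bits → U+016E).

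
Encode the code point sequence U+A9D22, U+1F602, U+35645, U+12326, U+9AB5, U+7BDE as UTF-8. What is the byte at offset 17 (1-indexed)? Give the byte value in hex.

1-indexed offset 17 is 0-indexed offset 16.
U+A9D22 → 4-byte form F2 A9 B4 A2 at offsets 0–3.
U+1F602 → 4-byte form F0 9F 98 82 at offsets 4–7.
U+35645 → 4-byte form F0 B5 99 85 at offsets 8–11.
U+12326 → 4-byte form F0 92 8C A6 at offsets 12–15.
U+9AB5 → 3-byte form E9 AA B5 at offsets 16–18.
Offset 16 falls in char 5's range; it's byte 1 of E9 AA B5 = 0xE9.

0xE9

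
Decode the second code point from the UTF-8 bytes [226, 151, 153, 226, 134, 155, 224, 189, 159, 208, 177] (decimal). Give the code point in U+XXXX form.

Offset 0: leading byte 0xE2 = 11100010 → 3-byte char #1 = E2 97 99.
Offset 3: leading byte 0xE2 = 11100010 → 3-byte char #2 = E2 86 9B.
Leading byte 0xE2 = 11100010 matches 1110xxxx → 3-byte sequence.
Byte 1: 0xE2 = 11100010, payload 0010 (4 bits).
Byte 2: 0x86 = 10000110 (10xxxxxx ✓), payload 000110.
Byte 3: 0x9B = 10011011 (10xxxxxx ✓), payload 011011.
Concatenate: 0010000110011011 = 0x219B (16 bits → U+219B).

U+219B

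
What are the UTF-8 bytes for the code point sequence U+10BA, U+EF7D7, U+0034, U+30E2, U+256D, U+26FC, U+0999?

U+10BA: 3-byte form → E1 82 BA.
U+EF7D7: 4-byte form → F3 AF 9F 97.
U+0034: 1-byte form → 34.
U+30E2: 3-byte form → E3 83 A2.
U+256D: 3-byte form → E2 95 AD.
U+26FC: 3-byte form → E2 9B BC.
U+0999: 3-byte form → E0 A6 99.
Concatenated (20 bytes): E1 82 BA F3 AF 9F 97 34 E3 83 A2 E2 95 AD E2 9B BC E0 A6 99.

E1 82 BA F3 AF 9F 97 34 E3 83 A2 E2 95 AD E2 9B BC E0 A6 99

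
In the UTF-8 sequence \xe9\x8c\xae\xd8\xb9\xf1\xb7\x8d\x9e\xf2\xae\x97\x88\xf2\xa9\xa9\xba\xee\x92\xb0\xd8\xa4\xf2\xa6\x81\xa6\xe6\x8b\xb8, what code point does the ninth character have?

U+62F8

Offset 0: leading byte 0xE9 = 11101001 → 3-byte char #1 = E9 8C AE.
Offset 3: leading byte 0xD8 = 11011000 → 2-byte char #2 = D8 B9.
Offset 5: leading byte 0xF1 = 11110001 → 4-byte char #3 = F1 B7 8D 9E.
Offset 9: leading byte 0xF2 = 11110010 → 4-byte char #4 = F2 AE 97 88.
Offset 13: leading byte 0xF2 = 11110010 → 4-byte char #5 = F2 A9 A9 BA.
Offset 17: leading byte 0xEE = 11101110 → 3-byte char #6 = EE 92 B0.
Offset 20: leading byte 0xD8 = 11011000 → 2-byte char #7 = D8 A4.
Offset 22: leading byte 0xF2 = 11110010 → 4-byte char #8 = F2 A6 81 A6.
Offset 26: leading byte 0xE6 = 11100110 → 3-byte char #9 = E6 8B B8.
Leading byte 0xE6 = 11100110 matches 1110xxxx → 3-byte sequence.
Byte 1: 0xE6 = 11100110, payload 0110 (4 bits).
Byte 2: 0x8B = 10001011 (10xxxxxx ✓), payload 001011.
Byte 3: 0xB8 = 10111000 (10xxxxxx ✓), payload 111000.
Concatenate: 0110001011111000 = 0x62F8 (16 bits → U+62F8).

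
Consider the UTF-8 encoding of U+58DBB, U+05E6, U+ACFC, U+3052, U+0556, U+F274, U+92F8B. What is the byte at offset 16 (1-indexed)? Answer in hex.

1-indexed offset 16 is 0-indexed offset 15.
U+58DBB → 4-byte form F1 98 B6 BB at offsets 0–3.
U+05E6 → 2-byte form D7 A6 at offsets 4–5.
U+ACFC → 3-byte form EA B3 BC at offsets 6–8.
U+3052 → 3-byte form E3 81 92 at offsets 9–11.
U+0556 → 2-byte form D5 96 at offsets 12–13.
U+F274 → 3-byte form EF 89 B4 at offsets 14–16.
Offset 15 falls in char 6's range; it's byte 2 of EF 89 B4 = 0x89.

0x89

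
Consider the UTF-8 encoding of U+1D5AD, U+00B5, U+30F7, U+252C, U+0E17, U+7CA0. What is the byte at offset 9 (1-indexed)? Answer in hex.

0xB7

1-indexed offset 9 is 0-indexed offset 8.
U+1D5AD → 4-byte form F0 9D 96 AD at offsets 0–3.
U+00B5 → 2-byte form C2 B5 at offsets 4–5.
U+30F7 → 3-byte form E3 83 B7 at offsets 6–8.
Offset 8 falls in char 3's range; it's byte 3 of E3 83 B7 = 0xB7.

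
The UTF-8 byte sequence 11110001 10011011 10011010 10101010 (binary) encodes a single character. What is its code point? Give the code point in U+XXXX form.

U+5B6AA

Leading byte 0xF1 = 11110001 matches 11110xxx → 4-byte sequence.
Byte 1: 0xF1 = 11110001, payload 001 (3 bits).
Byte 2: 0x9B = 10011011 (10xxxxxx ✓), payload 011011.
Byte 3: 0x9A = 10011010 (10xxxxxx ✓), payload 011010.
Byte 4: 0xAA = 10101010 (10xxxxxx ✓), payload 101010.
Concatenate: 001011011011010101010 = 0x5B6AA (21 bits → U+5B6AA).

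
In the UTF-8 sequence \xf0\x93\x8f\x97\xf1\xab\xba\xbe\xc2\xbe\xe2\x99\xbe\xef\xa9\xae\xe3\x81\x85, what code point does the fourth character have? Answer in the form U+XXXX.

U+267E

Offset 0: leading byte 0xF0 = 11110000 → 4-byte char #1 = F0 93 8F 97.
Offset 4: leading byte 0xF1 = 11110001 → 4-byte char #2 = F1 AB BA BE.
Offset 8: leading byte 0xC2 = 11000010 → 2-byte char #3 = C2 BE.
Offset 10: leading byte 0xE2 = 11100010 → 3-byte char #4 = E2 99 BE.
Leading byte 0xE2 = 11100010 matches 1110xxxx → 3-byte sequence.
Byte 1: 0xE2 = 11100010, payload 0010 (4 bits).
Byte 2: 0x99 = 10011001 (10xxxxxx ✓), payload 011001.
Byte 3: 0xBE = 10111110 (10xxxxxx ✓), payload 111110.
Concatenate: 0010011001111110 = 0x267E (16 bits → U+267E).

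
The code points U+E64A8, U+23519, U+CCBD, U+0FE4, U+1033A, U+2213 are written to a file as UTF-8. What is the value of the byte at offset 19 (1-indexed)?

0xE2

1-indexed offset 19 is 0-indexed offset 18.
U+E64A8 → 4-byte form F3 A6 92 A8 at offsets 0–3.
U+23519 → 4-byte form F0 A3 94 99 at offsets 4–7.
U+CCBD → 3-byte form EC B2 BD at offsets 8–10.
U+0FE4 → 3-byte form E0 BF A4 at offsets 11–13.
U+1033A → 4-byte form F0 90 8C BA at offsets 14–17.
U+2213 → 3-byte form E2 88 93 at offsets 18–20.
Offset 18 falls in char 6's range; it's byte 1 of E2 88 93 = 0xE2.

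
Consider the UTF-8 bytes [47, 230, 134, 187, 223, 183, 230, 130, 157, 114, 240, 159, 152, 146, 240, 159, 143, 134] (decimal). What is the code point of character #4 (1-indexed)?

Offset 0: leading byte 0x2F = 00101111 → 1-byte char #1 = 2F.
Offset 1: leading byte 0xE6 = 11100110 → 3-byte char #2 = E6 86 BB.
Offset 4: leading byte 0xDF = 11011111 → 2-byte char #3 = DF B7.
Offset 6: leading byte 0xE6 = 11100110 → 3-byte char #4 = E6 82 9D.
Leading byte 0xE6 = 11100110 matches 1110xxxx → 3-byte sequence.
Byte 1: 0xE6 = 11100110, payload 0110 (4 bits).
Byte 2: 0x82 = 10000010 (10xxxxxx ✓), payload 000010.
Byte 3: 0x9D = 10011101 (10xxxxxx ✓), payload 011101.
Concatenate: 0110000010011101 = 0x609D (16 bits → U+609D).

U+609D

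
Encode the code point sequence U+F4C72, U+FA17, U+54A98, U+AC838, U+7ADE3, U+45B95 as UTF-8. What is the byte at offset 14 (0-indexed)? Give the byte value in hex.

U+F4C72 → 4-byte form F3 B4 B1 B2 at offsets 0–3.
U+FA17 → 3-byte form EF A8 97 at offsets 4–6.
U+54A98 → 4-byte form F1 94 AA 98 at offsets 7–10.
U+AC838 → 4-byte form F2 AC A0 B8 at offsets 11–14.
Offset 14 falls in char 4's range; it's byte 4 of F2 AC A0 B8 = 0xB8.

0xB8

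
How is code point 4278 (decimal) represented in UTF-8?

U+10B6 = 0x10B6 = 4278 decimal. In range U+0800–U+FFFF → 3-byte form: 1110xxxx 10xxxxxx 10xxxxxx.
Binary (16 bits): 0001000010110110.
Split 4+6+6: 0001 | 000010 | 110110.
Byte 1: 11100001 = 0xE1.
Byte 2: 10000010 = 0x82.
Byte 3: 10110110 = 0xB6.

E1 82 B6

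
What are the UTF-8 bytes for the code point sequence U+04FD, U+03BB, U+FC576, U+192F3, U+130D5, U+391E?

D3 BD CE BB F3 BC 95 B6 F0 99 8B B3 F0 93 83 95 E3 A4 9E

U+04FD: 2-byte form → D3 BD.
U+03BB: 2-byte form → CE BB.
U+FC576: 4-byte form → F3 BC 95 B6.
U+192F3: 4-byte form → F0 99 8B B3.
U+130D5: 4-byte form → F0 93 83 95.
U+391E: 3-byte form → E3 A4 9E.
Concatenated (19 bytes): D3 BD CE BB F3 BC 95 B6 F0 99 8B B3 F0 93 83 95 E3 A4 9E.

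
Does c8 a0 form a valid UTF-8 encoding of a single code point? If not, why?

valid

Leading byte 0xC8 = 11001000 → 2-byte form.
Continuation bytes 0xA0=10100000 all match 10xxxxxx.
Decoded value 0x220 is ≥ 0x80 (shortest form) and not a surrogate.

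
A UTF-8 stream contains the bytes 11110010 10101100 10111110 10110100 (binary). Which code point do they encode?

U+ACFB4

Leading byte 0xF2 = 11110010 matches 11110xxx → 4-byte sequence.
Byte 1: 0xF2 = 11110010, payload 010 (3 bits).
Byte 2: 0xAC = 10101100 (10xxxxxx ✓), payload 101100.
Byte 3: 0xBE = 10111110 (10xxxxxx ✓), payload 111110.
Byte 4: 0xB4 = 10110100 (10xxxxxx ✓), payload 110100.
Concatenate: 010101100111110110100 = 0xACFB4 (21 bits → U+ACFB4).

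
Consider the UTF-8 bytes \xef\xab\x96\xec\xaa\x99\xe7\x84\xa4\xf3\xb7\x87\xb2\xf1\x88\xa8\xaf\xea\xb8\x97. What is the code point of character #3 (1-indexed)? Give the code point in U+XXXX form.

U+7124

Offset 0: leading byte 0xEF = 11101111 → 3-byte char #1 = EF AB 96.
Offset 3: leading byte 0xEC = 11101100 → 3-byte char #2 = EC AA 99.
Offset 6: leading byte 0xE7 = 11100111 → 3-byte char #3 = E7 84 A4.
Leading byte 0xE7 = 11100111 matches 1110xxxx → 3-byte sequence.
Byte 1: 0xE7 = 11100111, payload 0111 (4 bits).
Byte 2: 0x84 = 10000100 (10xxxxxx ✓), payload 000100.
Byte 3: 0xA4 = 10100100 (10xxxxxx ✓), payload 100100.
Concatenate: 0111000100100100 = 0x7124 (16 bits → U+7124).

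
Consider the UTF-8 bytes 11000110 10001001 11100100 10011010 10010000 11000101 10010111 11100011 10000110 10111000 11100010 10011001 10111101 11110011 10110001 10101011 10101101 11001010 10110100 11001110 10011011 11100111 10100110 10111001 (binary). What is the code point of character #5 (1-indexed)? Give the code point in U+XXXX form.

U+267D

Offset 0: leading byte 0xC6 = 11000110 → 2-byte char #1 = C6 89.
Offset 2: leading byte 0xE4 = 11100100 → 3-byte char #2 = E4 9A 90.
Offset 5: leading byte 0xC5 = 11000101 → 2-byte char #3 = C5 97.
Offset 7: leading byte 0xE3 = 11100011 → 3-byte char #4 = E3 86 B8.
Offset 10: leading byte 0xE2 = 11100010 → 3-byte char #5 = E2 99 BD.
Leading byte 0xE2 = 11100010 matches 1110xxxx → 3-byte sequence.
Byte 1: 0xE2 = 11100010, payload 0010 (4 bits).
Byte 2: 0x99 = 10011001 (10xxxxxx ✓), payload 011001.
Byte 3: 0xBD = 10111101 (10xxxxxx ✓), payload 111101.
Concatenate: 0010011001111101 = 0x267D (16 bits → U+267D).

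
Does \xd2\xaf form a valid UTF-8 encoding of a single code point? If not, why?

Leading byte 0xD2 = 11010010 → 2-byte form.
Continuation bytes 0xAF=10101111 all match 10xxxxxx.
Decoded value 0x4AF is ≥ 0x80 (shortest form) and not a surrogate.

valid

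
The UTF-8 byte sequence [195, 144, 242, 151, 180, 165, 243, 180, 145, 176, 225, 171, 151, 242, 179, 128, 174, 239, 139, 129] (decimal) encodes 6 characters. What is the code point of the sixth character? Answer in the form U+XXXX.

U+F2C1

Offset 0: leading byte 0xC3 = 11000011 → 2-byte char #1 = C3 90.
Offset 2: leading byte 0xF2 = 11110010 → 4-byte char #2 = F2 97 B4 A5.
Offset 6: leading byte 0xF3 = 11110011 → 4-byte char #3 = F3 B4 91 B0.
Offset 10: leading byte 0xE1 = 11100001 → 3-byte char #4 = E1 AB 97.
Offset 13: leading byte 0xF2 = 11110010 → 4-byte char #5 = F2 B3 80 AE.
Offset 17: leading byte 0xEF = 11101111 → 3-byte char #6 = EF 8B 81.
Leading byte 0xEF = 11101111 matches 1110xxxx → 3-byte sequence.
Byte 1: 0xEF = 11101111, payload 1111 (4 bits).
Byte 2: 0x8B = 10001011 (10xxxxxx ✓), payload 001011.
Byte 3: 0x81 = 10000001 (10xxxxxx ✓), payload 000001.
Concatenate: 1111001011000001 = 0xF2C1 (16 bits → U+F2C1).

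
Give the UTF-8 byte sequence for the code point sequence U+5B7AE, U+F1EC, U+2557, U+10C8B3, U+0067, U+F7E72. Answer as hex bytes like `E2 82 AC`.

F1 9B 9E AE EF 87 AC E2 95 97 F4 8C A2 B3 67 F3 B7 B9 B2

U+5B7AE: 4-byte form → F1 9B 9E AE.
U+F1EC: 3-byte form → EF 87 AC.
U+2557: 3-byte form → E2 95 97.
U+10C8B3: 4-byte form → F4 8C A2 B3.
U+0067: 1-byte form → 67.
U+F7E72: 4-byte form → F3 B7 B9 B2.
Concatenated (19 bytes): F1 9B 9E AE EF 87 AC E2 95 97 F4 8C A2 B3 67 F3 B7 B9 B2.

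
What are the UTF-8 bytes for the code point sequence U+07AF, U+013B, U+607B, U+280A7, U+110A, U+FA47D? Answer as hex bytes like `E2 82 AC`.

DE AF C4 BB E6 81 BB F0 A8 82 A7 E1 84 8A F3 BA 91 BD

U+07AF: 2-byte form → DE AF.
U+013B: 2-byte form → C4 BB.
U+607B: 3-byte form → E6 81 BB.
U+280A7: 4-byte form → F0 A8 82 A7.
U+110A: 3-byte form → E1 84 8A.
U+FA47D: 4-byte form → F3 BA 91 BD.
Concatenated (18 bytes): DE AF C4 BB E6 81 BB F0 A8 82 A7 E1 84 8A F3 BA 91 BD.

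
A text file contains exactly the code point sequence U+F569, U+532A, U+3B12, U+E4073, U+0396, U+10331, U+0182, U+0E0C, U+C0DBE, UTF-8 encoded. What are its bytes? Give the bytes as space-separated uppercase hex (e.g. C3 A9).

U+F569: 3-byte form → EF 95 A9.
U+532A: 3-byte form → E5 8C AA.
U+3B12: 3-byte form → E3 AC 92.
U+E4073: 4-byte form → F3 A4 81 B3.
U+0396: 2-byte form → CE 96.
U+10331: 4-byte form → F0 90 8C B1.
U+0182: 2-byte form → C6 82.
U+0E0C: 3-byte form → E0 B8 8C.
U+C0DBE: 4-byte form → F3 80 B6 BE.
Concatenated (28 bytes): EF 95 A9 E5 8C AA E3 AC 92 F3 A4 81 B3 CE 96 F0 90 8C B1 C6 82 E0 B8 8C F3 80 B6 BE.

EF 95 A9 E5 8C AA E3 AC 92 F3 A4 81 B3 CE 96 F0 90 8C B1 C6 82 E0 B8 8C F3 80 B6 BE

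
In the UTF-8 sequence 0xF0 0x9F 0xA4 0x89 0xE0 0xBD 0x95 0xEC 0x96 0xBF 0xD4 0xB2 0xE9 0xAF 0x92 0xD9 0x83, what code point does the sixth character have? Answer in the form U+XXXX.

U+0643

Offset 0: leading byte 0xF0 = 11110000 → 4-byte char #1 = F0 9F A4 89.
Offset 4: leading byte 0xE0 = 11100000 → 3-byte char #2 = E0 BD 95.
Offset 7: leading byte 0xEC = 11101100 → 3-byte char #3 = EC 96 BF.
Offset 10: leading byte 0xD4 = 11010100 → 2-byte char #4 = D4 B2.
Offset 12: leading byte 0xE9 = 11101001 → 3-byte char #5 = E9 AF 92.
Offset 15: leading byte 0xD9 = 11011001 → 2-byte char #6 = D9 83.
Leading byte 0xD9 = 11011001 matches 110xxxxx → 2-byte sequence.
Byte 1: 0xD9 = 11011001, payload 11001 (5 bits).
Byte 2: 0x83 = 10000011 (10xxxxxx ✓), payload 000011.
Concatenate: 11001000011 = 0x643 (11 bits → U+0643).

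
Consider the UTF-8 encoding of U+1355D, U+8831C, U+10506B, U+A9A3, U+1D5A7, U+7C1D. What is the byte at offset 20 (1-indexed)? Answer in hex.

1-indexed offset 20 is 0-indexed offset 19.
U+1355D → 4-byte form F0 93 95 9D at offsets 0–3.
U+8831C → 4-byte form F2 88 8C 9C at offsets 4–7.
U+10506B → 4-byte form F4 85 81 AB at offsets 8–11.
U+A9A3 → 3-byte form EA A6 A3 at offsets 12–14.
U+1D5A7 → 4-byte form F0 9D 96 A7 at offsets 15–18.
U+7C1D → 3-byte form E7 B0 9D at offsets 19–21.
Offset 19 falls in char 6's range; it's byte 1 of E7 B0 9D = 0xE7.

0xE7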